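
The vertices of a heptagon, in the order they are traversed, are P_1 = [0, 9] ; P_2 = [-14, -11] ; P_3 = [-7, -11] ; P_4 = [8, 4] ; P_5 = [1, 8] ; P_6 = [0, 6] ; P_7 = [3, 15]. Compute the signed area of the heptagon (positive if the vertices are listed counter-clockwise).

169

Cross-terms: 126, 77, 60, 60, 6, -18, 27  ⇒  Σ = 338
Signed area = Σ/2 = 169 (positive ⇒ counter-clockwise traversal).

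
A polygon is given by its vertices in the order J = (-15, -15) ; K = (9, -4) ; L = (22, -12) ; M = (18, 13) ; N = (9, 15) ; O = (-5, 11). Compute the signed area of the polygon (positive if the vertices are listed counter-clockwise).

Cross-terms: 195, -20, 502, 153, 174, 240  ⇒  Σ = 1244
Signed area = Σ/2 = 622 (positive ⇒ counter-clockwise traversal).

622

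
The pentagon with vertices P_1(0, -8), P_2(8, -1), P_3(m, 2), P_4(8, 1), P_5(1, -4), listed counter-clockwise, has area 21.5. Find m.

Write out the shoelace sum; only the two edges meeting at P_3 involve m:
2·Area = [(8·2 − m·(-1)) + (m·1 − 8·2)] + 23
       = 2·m + 23 = 43
⇒ m = 10.

10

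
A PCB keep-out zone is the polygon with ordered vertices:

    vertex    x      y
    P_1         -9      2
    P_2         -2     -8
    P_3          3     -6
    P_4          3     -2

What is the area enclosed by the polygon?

Σ = (76) + (36) + (12) + (-12) = 112
Area = |Σ|/2 = 56.

56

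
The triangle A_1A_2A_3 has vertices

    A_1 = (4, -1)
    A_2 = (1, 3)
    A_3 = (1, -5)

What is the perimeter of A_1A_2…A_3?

18

|A_1A_2| = √((-3)² + (4)²) = √25 = 5
|A_2A_3| = √((0)² + (-8)²) = √64 = 8
|A_3A_1| = √((3)² + (4)²) = √25 = 5
Perimeter = 5 + 8 + 5 = 18.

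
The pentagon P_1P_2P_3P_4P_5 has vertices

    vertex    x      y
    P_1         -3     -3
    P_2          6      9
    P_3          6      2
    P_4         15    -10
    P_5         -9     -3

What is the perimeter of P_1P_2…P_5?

|P_1P_2| = √((9)² + (12)²) = √225 = 15
|P_2P_3| = √((0)² + (-7)²) = √49 = 7
|P_3P_4| = √((9)² + (-12)²) = √225 = 15
|P_4P_5| = √((-24)² + (7)²) = √625 = 25
|P_5P_1| = √((6)² + (0)²) = √36 = 6
Perimeter = 15 + 7 + 15 + 25 + 6 = 68.

68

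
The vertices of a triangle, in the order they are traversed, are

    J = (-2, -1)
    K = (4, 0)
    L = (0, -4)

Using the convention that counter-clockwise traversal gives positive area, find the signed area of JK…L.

Apply the surveyor's formula: 2A = Σ (x_i·y_{i+1} − x_{i+1}·y_i), indices taken mod 3.
Σ = (4) + (-16) + (-8) = -20
Signed area = Σ/2 = -10 (negative ⇒ clockwise traversal).

-10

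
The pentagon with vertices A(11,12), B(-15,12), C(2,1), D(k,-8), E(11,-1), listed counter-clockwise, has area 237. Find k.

7

The doubled signed area Σ (x_i y_{i+1} − x_{i+1} y_i) is linear in k.
With k=0 it equals 488; the coefficient of k is -2 (from the two edges through D).
So -2·k + 488 = 2·237 = 474 ⇒ k = 7.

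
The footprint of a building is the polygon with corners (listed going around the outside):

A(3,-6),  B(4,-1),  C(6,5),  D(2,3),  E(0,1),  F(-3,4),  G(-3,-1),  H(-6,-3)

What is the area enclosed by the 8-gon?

61.5

Apply the shoelace (surveyor's) formula: 2A = Σ (x_i·y_{i+1} − x_{i+1}·y_i), indices taken mod 8.
A→B: (3)(-1) − (4)(-6) = 21
B→C: (4)(5) − (6)(-1) = 26
C→D: (6)(3) − (2)(5) = 8
D→E: (2)(1) − (0)(3) = 2
E→F: (0)(4) − (-3)(1) = 3
F→G: (-3)(-1) − (-3)(4) = 15
G→H: (-3)(-3) − (-6)(-1) = 3
H→A: (-6)(-6) − (3)(-3) = 45
Σ = 123
Area = |Σ|/2 = 61.5.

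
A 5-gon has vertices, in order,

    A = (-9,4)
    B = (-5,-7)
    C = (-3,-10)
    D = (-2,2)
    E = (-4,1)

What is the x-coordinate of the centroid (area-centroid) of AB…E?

-403/85

Apply the shoelace formula. First the cross-terms c_i = x_i·y_{i+1} − x_{i+1}·y_i:
  83, 29, -26, 6, -7  ⇒  2A = 85, A = 42.5.
Then Σ (x_i + x_{i+1})·c_i = -1209, so x̄ = -1209 / (6·42.5) = -403/85.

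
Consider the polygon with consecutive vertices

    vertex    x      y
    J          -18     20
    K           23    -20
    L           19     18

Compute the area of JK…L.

699

Apply Gauss's area formula: 2A = Σ (x_i·y_{i+1} − x_{i+1}·y_i), indices taken mod 3.
Σ = (-100) + (794) + (704) = 1398
Area = |Σ|/2 = 699.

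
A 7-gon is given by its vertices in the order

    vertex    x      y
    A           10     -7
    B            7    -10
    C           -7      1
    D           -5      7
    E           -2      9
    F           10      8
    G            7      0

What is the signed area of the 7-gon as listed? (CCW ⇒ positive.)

-200

Apply Gauss's area formula: 2A = Σ (x_i·y_{i+1} − x_{i+1}·y_i), indices taken mod 7.
A→B: (10)(-10) − (7)(-7) = -51
B→C: (7)(1) − (-7)(-10) = -63
C→D: (-7)(7) − (-5)(1) = -44
D→E: (-5)(9) − (-2)(7) = -31
E→F: (-2)(8) − (10)(9) = -106
F→G: (10)(0) − (7)(8) = -56
G→A: (7)(-7) − (10)(0) = -49
Σ = -400
Signed area = Σ/2 = -200 (negative ⇒ clockwise traversal).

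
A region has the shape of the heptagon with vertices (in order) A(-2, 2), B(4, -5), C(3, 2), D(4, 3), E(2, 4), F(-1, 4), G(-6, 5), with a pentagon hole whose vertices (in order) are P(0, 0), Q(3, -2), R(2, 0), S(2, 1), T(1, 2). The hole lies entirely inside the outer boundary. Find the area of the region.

28

Outer boundary:
Cross-terms: 2, 23, 1, 10, 12, 19, -2  ⇒  Σ = 65
Area = |Σ|/2 = 32.5.
Hole:
Σ = (0) + (4) + (2) + (3) + (0) = 9
Area = |Σ|/2 = 4.5.
Net area = 32.5 − 4.5 = 28.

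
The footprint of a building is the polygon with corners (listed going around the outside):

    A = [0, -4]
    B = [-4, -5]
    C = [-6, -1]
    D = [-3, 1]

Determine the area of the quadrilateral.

A→B: (0)(-5) − (-4)(-4) = -16
B→C: (-4)(-1) − (-6)(-5) = -26
C→D: (-6)(1) − (-3)(-1) = -9
D→A: (-3)(-4) − (0)(1) = 12
Σ = -39
Area = |Σ|/2 = 19.5.

19.5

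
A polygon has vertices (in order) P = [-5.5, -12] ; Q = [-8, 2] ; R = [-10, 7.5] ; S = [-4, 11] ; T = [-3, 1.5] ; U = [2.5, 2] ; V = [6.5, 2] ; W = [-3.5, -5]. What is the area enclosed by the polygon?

114.375

Apply the surveyor's formula: 2A = Σ (x_i·y_{i+1} − x_{i+1}·y_i), indices taken mod 8.
Cross-terms: -107, -40, -80, 27, -9.75, -8, -25.5, 14.5  ⇒  Σ = -228.75
Area = |Σ|/2 = 114.375.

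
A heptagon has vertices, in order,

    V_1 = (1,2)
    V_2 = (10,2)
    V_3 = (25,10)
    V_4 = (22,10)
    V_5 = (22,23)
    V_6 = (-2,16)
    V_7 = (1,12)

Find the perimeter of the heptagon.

|V_1V_2| = √((9)² + (0)²) = √81 = 9
|V_2V_3| = √((15)² + (8)²) = √289 = 17
|V_3V_4| = √((-3)² + (0)²) = √9 = 3
|V_4V_5| = √((0)² + (13)²) = √169 = 13
|V_5V_6| = √((-24)² + (-7)²) = √625 = 25
|V_6V_7| = √((3)² + (-4)²) = √25 = 5
|V_7V_1| = √((0)² + (-10)²) = √100 = 10
Perimeter = 9 + 17 + 3 + 13 + 25 + 5 + 10 = 82.

82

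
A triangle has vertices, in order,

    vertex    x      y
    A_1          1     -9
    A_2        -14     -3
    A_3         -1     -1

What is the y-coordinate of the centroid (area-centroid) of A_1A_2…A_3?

-13/3

Apply Gauss's area formula. First the cross-terms c_i = x_i·y_{i+1} − x_{i+1}·y_i:
  -129, 11, 10  ⇒  2A = -108, A = -54.
Then Σ (y_i + y_{i+1})·c_i = 1404, so ȳ = 1404 / (6·(-54)) = -13/3.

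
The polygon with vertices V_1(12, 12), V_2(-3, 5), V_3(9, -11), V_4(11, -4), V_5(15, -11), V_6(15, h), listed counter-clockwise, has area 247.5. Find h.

14

Write out the shoelace sum; only the two edges meeting at V_6 involve h:
2·Area = [(15·h − 15·(-11)) + (15·12 − 12·h)] + 108
       = 3·h + 453 = 495
⇒ h = 14.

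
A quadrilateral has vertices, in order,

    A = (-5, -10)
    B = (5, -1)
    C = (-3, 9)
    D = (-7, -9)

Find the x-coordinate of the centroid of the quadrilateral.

Apply Gauss's area formula. First the cross-terms c_i = x_i·y_{i+1} − x_{i+1}·y_i:
  55, 42, 90, 25  ⇒  2A = 212, A = 106.
Then Σ (x_i + x_{i+1})·c_i = -1116, so x̄ = -1116 / (6·106) = -93/53.

-93/53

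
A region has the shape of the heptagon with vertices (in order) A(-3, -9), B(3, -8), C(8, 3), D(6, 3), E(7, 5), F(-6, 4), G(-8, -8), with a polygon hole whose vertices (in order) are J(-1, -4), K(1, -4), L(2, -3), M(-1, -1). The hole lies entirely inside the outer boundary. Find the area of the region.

157

Outer boundary:
Σ = (51) + (73) + (6) + (9) + (58) + (80) + (48) = 325
Area = |Σ|/2 = 162.5.
Hole:
Apply the shoelace (surveyor's) formula: 2A = Σ (x_i·y_{i+1} − x_{i+1}·y_i), indices taken mod 4.
Σ = (8) + (5) + (-5) + (3) = 11
Area = |Σ|/2 = 5.5.
Net area = 162.5 − 5.5 = 157.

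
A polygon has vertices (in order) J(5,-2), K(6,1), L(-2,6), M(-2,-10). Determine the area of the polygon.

Apply Gauss's area formula: 2A = Σ (x_i·y_{i+1} − x_{i+1}·y_i), indices taken mod 4.
Σ = (17) + (38) + (32) + (54) = 141
Area = |Σ|/2 = 70.5.

70.5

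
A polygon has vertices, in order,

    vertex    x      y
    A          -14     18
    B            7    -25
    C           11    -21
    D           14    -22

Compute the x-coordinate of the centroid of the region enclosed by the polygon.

Apply Gauss's area formula. First the cross-terms c_i = x_i·y_{i+1} − x_{i+1}·y_i:
  224, 128, 52, -56  ⇒  2A = 348, A = 174.
Then Σ (x_i + x_{i+1})·c_i = 2036, so x̄ = 2036 / (6·174) = 509/261.

509/261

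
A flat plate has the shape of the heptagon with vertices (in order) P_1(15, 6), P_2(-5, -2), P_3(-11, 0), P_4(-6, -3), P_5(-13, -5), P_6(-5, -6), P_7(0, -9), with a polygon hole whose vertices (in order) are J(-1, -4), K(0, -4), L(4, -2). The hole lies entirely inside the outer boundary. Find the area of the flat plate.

116.5

Outer boundary:
Apply the surveyor's formula: 2A = Σ (x_i·y_{i+1} − x_{i+1}·y_i), indices taken mod 7.
Σ = (0) + (-22) + (33) + (-9) + (53) + (45) + (135) = 235
Area = |Σ|/2 = 117.5.
Hole:
J→K: (-1)(-4) − (0)(-4) = 4
K→L: (0)(-2) − (4)(-4) = 16
L→J: (4)(-4) − (-1)(-2) = -18
Σ = 2
Area = |Σ|/2 = 1.
Net area = 117.5 − 1 = 116.5.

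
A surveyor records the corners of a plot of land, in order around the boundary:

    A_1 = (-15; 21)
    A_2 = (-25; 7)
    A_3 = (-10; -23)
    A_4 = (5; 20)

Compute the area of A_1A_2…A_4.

692.5

Σ = (420) + (645) + (-85) + (405) = 1385
Area = |Σ|/2 = 692.5.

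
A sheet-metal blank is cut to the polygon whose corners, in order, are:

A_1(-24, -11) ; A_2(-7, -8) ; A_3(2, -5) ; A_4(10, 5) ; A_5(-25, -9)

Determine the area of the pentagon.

160

Σ = (115) + (51) + (60) + (35) + (59) = 320
Area = |Σ|/2 = 160.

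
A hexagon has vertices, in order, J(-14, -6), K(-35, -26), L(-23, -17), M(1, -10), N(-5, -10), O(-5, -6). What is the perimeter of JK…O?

88

|JK| = √((-21)² + (-20)²) = √841 = 29
|KL| = √((12)² + (9)²) = √225 = 15
|LM| = √((24)² + (7)²) = √625 = 25
|MN| = √((-6)² + (0)²) = √36 = 6
|NO| = √((0)² + (4)²) = √16 = 4
|OJ| = √((-9)² + (0)²) = √81 = 9
Perimeter = 29 + 15 + 25 + 6 + 4 + 9 = 88.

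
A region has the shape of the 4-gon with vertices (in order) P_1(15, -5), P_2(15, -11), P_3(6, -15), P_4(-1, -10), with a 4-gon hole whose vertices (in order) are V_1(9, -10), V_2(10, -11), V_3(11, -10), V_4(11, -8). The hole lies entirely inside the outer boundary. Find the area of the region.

Outer boundary:
Apply the shoelace formula: 2A = Σ (x_i·y_{i+1} − x_{i+1}·y_i), indices taken mod 4.
P_1→P_2: (15)(-11) − (15)(-5) = -90
P_2→P_3: (15)(-15) − (6)(-11) = -159
P_3→P_4: (6)(-10) − (-1)(-15) = -75
P_4→P_1: (-1)(-5) − (15)(-10) = 155
Σ = -169
Area = |Σ|/2 = 84.5.
Hole:
Apply the shoelace (surveyor's) formula: 2A = Σ (x_i·y_{i+1} − x_{i+1}·y_i), indices taken mod 4.
Σ = (1) + (21) + (22) + (-38) = 6
Area = |Σ|/2 = 3.
Net area = 84.5 − 3 = 81.5.

81.5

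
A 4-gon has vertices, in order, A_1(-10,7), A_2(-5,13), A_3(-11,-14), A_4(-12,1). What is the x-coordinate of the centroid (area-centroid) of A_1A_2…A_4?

-418/45

Apply the surveyor's formula. First the cross-terms c_i = x_i·y_{i+1} − x_{i+1}·y_i:
  -95, 213, -179, -74  ⇒  2A = -135, A = -67.5.
Then Σ (x_i + x_{i+1})·c_i = 3762, so x̄ = 3762 / (6·(-67.5)) = -418/45.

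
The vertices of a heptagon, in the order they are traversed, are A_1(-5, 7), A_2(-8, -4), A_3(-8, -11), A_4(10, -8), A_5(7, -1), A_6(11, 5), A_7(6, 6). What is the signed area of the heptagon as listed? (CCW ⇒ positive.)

Cross-terms: 76, 56, 174, 46, 46, 36, 72  ⇒  Σ = 506
Signed area = Σ/2 = 253 (positive ⇒ counter-clockwise traversal).

253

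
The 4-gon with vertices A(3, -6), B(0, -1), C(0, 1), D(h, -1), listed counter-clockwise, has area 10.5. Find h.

-3

Write out the shoelace sum; only the two edges meeting at D involve h:
2·Area = [(0·(-1) − h·1) + (h·(-6) − 3·(-1))] + -3
       = -7·h + 0 = 21
⇒ h = -3.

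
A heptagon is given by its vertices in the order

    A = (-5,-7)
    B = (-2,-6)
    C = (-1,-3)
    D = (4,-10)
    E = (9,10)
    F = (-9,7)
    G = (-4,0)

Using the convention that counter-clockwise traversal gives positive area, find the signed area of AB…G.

188.5

Cross-terms: 16, 0, 22, 130, 153, 28, 28  ⇒  Σ = 377
Signed area = Σ/2 = 188.5 (positive ⇒ counter-clockwise traversal).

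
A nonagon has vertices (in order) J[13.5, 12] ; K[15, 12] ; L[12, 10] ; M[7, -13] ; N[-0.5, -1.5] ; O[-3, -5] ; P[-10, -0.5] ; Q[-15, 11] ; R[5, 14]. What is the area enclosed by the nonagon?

Apply the surveyor's formula: 2A = Σ (x_i·y_{i+1} − x_{i+1}·y_i), indices taken mod 9.
Cross-terms: -18, 6, -226, -17, -2, -48.5, -117.5, -265, -129  ⇒  Σ = -817
Area = |Σ|/2 = 408.5.

408.5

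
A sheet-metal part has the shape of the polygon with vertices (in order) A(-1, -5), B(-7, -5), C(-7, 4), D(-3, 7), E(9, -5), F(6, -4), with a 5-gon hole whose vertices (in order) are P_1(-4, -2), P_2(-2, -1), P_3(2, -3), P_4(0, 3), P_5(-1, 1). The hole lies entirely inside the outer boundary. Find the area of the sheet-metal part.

97.5

Outer boundary:
Σ = (-30) + (-63) + (-37) + (-48) + (-6) + (-34) = -218
Area = |Σ|/2 = 109.
Hole:
P_1→P_2: (-4)(-1) − (-2)(-2) = 0
P_2→P_3: (-2)(-3) − (2)(-1) = 8
P_3→P_4: (2)(3) − (0)(-3) = 6
P_4→P_5: (0)(1) − (-1)(3) = 3
P_5→P_1: (-1)(-2) − (-4)(1) = 6
Σ = 23
Area = |Σ|/2 = 11.5.
Net area = 109 − 11.5 = 97.5.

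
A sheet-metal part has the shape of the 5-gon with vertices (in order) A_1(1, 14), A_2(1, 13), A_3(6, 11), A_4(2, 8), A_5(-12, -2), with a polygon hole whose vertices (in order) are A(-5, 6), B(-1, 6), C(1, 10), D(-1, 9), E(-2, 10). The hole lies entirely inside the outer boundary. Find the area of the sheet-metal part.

Outer boundary:
A_1→A_2: (1)(13) − (1)(14) = -1
A_2→A_3: (1)(11) − (6)(13) = -67
A_3→A_4: (6)(8) − (2)(11) = 26
A_4→A_5: (2)(-2) − (-12)(8) = 92
A_5→A_1: (-12)(14) − (1)(-2) = -166
Σ = -116
Area = |Σ|/2 = 58.
Hole:
Apply Gauss's area formula: 2A = Σ (x_i·y_{i+1} − x_{i+1}·y_i), indices taken mod 5.
A→B: (-5)(6) − (-1)(6) = -24
B→C: (-1)(10) − (1)(6) = -16
C→D: (1)(9) − (-1)(10) = 19
D→E: (-1)(10) − (-2)(9) = 8
E→A: (-2)(6) − (-5)(10) = 38
Σ = 25
Area = |Σ|/2 = 12.5.
Net area = 58 − 12.5 = 45.5.

45.5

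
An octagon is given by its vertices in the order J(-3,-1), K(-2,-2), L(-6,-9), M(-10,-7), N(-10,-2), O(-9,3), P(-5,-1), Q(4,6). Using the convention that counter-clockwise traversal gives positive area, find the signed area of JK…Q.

-62

Σ = (4) + (6) + (-48) + (-50) + (-48) + (24) + (-26) + (14) = -124
Signed area = Σ/2 = -62 (negative ⇒ clockwise traversal).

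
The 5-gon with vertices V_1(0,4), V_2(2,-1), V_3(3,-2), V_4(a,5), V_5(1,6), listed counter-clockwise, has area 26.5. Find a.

6

Write out the shoelace sum; only the two edges meeting at V_4 involve a:
2·Area = [(3·5 − a·(-2)) + (a·6 − 1·5)] + -5
       = 8·a + 5 = 53
⇒ a = 6.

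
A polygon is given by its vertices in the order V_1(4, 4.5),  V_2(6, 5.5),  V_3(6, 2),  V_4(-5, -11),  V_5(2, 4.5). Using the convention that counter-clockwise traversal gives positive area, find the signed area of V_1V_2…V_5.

-45.75

V_1→V_2: (4)(5.5) − (6)(4.5) = -5
V_2→V_3: (6)(2) − (6)(5.5) = -21
V_3→V_4: (6)(-11) − (-5)(2) = -56
V_4→V_5: (-5)(4.5) − (2)(-11) = -0.5
V_5→V_1: (2)(4.5) − (4)(4.5) = -9
Σ = -91.5
Signed area = Σ/2 = -45.75 (negative ⇒ clockwise traversal).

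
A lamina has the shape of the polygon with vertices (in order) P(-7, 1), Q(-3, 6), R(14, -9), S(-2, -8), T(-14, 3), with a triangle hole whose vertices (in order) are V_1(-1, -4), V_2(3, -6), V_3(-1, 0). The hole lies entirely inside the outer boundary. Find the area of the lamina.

160.5

Outer boundary:
Σ = (-39) + (-57) + (-130) + (-118) + (7) = -337
Area = |Σ|/2 = 168.5.
Hole:
V_1→V_2: (-1)(-6) − (3)(-4) = 18
V_2→V_3: (3)(0) − (-1)(-6) = -6
V_3→V_1: (-1)(-4) − (-1)(0) = 4
Σ = 16
Area = |Σ|/2 = 8.
Net area = 168.5 − 8 = 160.5.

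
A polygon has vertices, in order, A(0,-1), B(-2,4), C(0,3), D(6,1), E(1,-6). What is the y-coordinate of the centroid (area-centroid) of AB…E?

-0.375

Apply the surveyor's formula. First the cross-terms c_i = x_i·y_{i+1} − x_{i+1}·y_i:
  -2, -6, -18, -37, -1  ⇒  2A = -64, A = -32.
Then Σ (y_i + y_{i+1})·c_i = 72, so ȳ = 72 / (6·(-32)) = -0.375.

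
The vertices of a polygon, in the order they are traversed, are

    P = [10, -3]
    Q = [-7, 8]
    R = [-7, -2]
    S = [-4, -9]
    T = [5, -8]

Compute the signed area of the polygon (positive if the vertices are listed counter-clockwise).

163

Apply the shoelace (surveyor's) formula: 2A = Σ (x_i·y_{i+1} − x_{i+1}·y_i), indices taken mod 5.
P→Q: (10)(8) − (-7)(-3) = 59
Q→R: (-7)(-2) − (-7)(8) = 70
R→S: (-7)(-9) − (-4)(-2) = 55
S→T: (-4)(-8) − (5)(-9) = 77
T→P: (5)(-3) − (10)(-8) = 65
Σ = 326
Signed area = Σ/2 = 163 (positive ⇒ counter-clockwise traversal).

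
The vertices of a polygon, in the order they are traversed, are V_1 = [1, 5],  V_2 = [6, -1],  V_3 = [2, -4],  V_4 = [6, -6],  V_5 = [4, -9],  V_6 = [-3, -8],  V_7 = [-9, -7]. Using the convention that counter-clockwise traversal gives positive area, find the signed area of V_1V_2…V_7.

V_1→V_2: (1)(-1) − (6)(5) = -31
V_2→V_3: (6)(-4) − (2)(-1) = -22
V_3→V_4: (2)(-6) − (6)(-4) = 12
V_4→V_5: (6)(-9) − (4)(-6) = -30
V_5→V_6: (4)(-8) − (-3)(-9) = -59
V_6→V_7: (-3)(-7) − (-9)(-8) = -51
V_7→V_1: (-9)(5) − (1)(-7) = -38
Σ = -219
Signed area = Σ/2 = -109.5 (negative ⇒ clockwise traversal).

-109.5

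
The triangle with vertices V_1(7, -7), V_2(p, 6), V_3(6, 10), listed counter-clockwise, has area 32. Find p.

10

Write out the shoelace sum; only the two edges meeting at V_2 involve p:
2·Area = [(7·6 − p·(-7)) + (p·10 − 6·6)] + -112
       = 17·p + -106 = 64
⇒ p = 10.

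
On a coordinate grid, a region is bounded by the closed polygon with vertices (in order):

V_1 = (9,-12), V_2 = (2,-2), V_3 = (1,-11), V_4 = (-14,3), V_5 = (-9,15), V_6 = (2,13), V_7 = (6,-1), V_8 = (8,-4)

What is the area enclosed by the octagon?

Σ = (6) + (-20) + (-151) + (-183) + (-147) + (-80) + (-16) + (-60) = -651
Area = |Σ|/2 = 325.5.

325.5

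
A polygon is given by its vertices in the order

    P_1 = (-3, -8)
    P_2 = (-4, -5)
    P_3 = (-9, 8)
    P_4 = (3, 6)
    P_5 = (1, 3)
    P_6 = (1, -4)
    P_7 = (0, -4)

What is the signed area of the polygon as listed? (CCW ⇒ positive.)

-96

Apply Gauss's area formula: 2A = Σ (x_i·y_{i+1} − x_{i+1}·y_i), indices taken mod 7.
P_1→P_2: (-3)(-5) − (-4)(-8) = -17
P_2→P_3: (-4)(8) − (-9)(-5) = -77
P_3→P_4: (-9)(6) − (3)(8) = -78
P_4→P_5: (3)(3) − (1)(6) = 3
P_5→P_6: (1)(-4) − (1)(3) = -7
P_6→P_7: (1)(-4) − (0)(-4) = -4
P_7→P_1: (0)(-8) − (-3)(-4) = -12
Σ = -192
Signed area = Σ/2 = -96 (negative ⇒ clockwise traversal).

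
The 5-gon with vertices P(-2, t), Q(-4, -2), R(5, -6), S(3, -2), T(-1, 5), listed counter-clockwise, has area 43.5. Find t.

The doubled signed area Σ (x_i y_{i+1} − x_{i+1} y_i) is linear in t.
With t=0 it equals 69; the coefficient of t is 3 (from the two edges through P).
So 3·t + 69 = 2·43.5 = 87 ⇒ t = 6.

6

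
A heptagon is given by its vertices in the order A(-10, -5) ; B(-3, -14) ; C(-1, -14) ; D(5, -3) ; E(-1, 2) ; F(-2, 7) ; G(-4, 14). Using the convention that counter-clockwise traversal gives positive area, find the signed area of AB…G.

Apply the shoelace formula: 2A = Σ (x_i·y_{i+1} − x_{i+1}·y_i), indices taken mod 7.
Σ = (125) + (28) + (73) + (7) + (-3) + (0) + (160) = 390
Signed area = Σ/2 = 195 (positive ⇒ counter-clockwise traversal).

195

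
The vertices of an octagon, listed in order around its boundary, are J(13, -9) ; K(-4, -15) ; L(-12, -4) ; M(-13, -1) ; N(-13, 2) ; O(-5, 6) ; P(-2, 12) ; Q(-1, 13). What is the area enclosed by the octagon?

Apply the surveyor's formula: 2A = Σ (x_i·y_{i+1} − x_{i+1}·y_i), indices taken mod 8.
Cross-terms: -231, -164, -40, -39, -68, -48, -14, -160  ⇒  Σ = -764
Area = |Σ|/2 = 382.

382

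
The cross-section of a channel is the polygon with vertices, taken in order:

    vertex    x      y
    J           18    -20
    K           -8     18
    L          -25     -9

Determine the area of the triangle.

674

Apply the surveyor's formula: 2A = Σ (x_i·y_{i+1} − x_{i+1}·y_i), indices taken mod 3.
Cross-terms: 164, 522, 662  ⇒  Σ = 1348
Area = |Σ|/2 = 674.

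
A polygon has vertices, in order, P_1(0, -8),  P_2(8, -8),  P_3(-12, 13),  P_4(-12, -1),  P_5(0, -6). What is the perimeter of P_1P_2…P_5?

66

|P_1P_2| = √((8)² + (0)²) = √64 = 8
|P_2P_3| = √((-20)² + (21)²) = √841 = 29
|P_3P_4| = √((0)² + (-14)²) = √196 = 14
|P_4P_5| = √((12)² + (-5)²) = √169 = 13
|P_5P_1| = √((0)² + (-2)²) = √4 = 2
Perimeter = 8 + 29 + 14 + 13 + 2 = 66.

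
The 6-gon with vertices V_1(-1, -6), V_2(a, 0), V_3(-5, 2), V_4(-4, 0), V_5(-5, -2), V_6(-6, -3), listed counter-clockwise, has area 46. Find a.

The doubled signed area Σ (x_i y_{i+1} − x_{i+1} y_i) is linear in a.
With a=0 it equals 52; the coefficient of a is 8 (from the two edges through V_2).
So 8·a + 52 = 2·46 = 92 ⇒ a = 5.

5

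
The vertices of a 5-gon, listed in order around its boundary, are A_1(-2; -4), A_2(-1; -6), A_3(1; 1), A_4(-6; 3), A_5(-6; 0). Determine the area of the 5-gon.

32

Apply the shoelace formula: 2A = Σ (x_i·y_{i+1} − x_{i+1}·y_i), indices taken mod 5.
Σ = (8) + (5) + (9) + (18) + (24) = 64
Area = |Σ|/2 = 32.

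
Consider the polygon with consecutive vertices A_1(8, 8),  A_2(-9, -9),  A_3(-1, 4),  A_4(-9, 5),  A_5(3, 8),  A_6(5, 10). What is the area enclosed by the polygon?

Σ = (0) + (-45) + (31) + (-87) + (-10) + (-40) = -151
Area = |Σ|/2 = 75.5.

75.5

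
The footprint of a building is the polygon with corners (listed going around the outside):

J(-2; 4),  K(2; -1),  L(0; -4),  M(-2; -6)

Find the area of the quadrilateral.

Apply the shoelace formula: 2A = Σ (x_i·y_{i+1} − x_{i+1}·y_i), indices taken mod 4.
Σ = (-6) + (-8) + (-8) + (-20) = -42
Area = |Σ|/2 = 21.

21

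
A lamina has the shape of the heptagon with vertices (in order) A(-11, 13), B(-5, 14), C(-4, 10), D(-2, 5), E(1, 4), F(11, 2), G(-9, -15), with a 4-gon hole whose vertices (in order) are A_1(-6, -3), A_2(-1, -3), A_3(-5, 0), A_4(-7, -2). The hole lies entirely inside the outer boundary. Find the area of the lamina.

Outer boundary:
Apply the shoelace formula: 2A = Σ (x_i·y_{i+1} − x_{i+1}·y_i), indices taken mod 7.
Σ = (-89) + (6) + (0) + (-13) + (-42) + (-147) + (-282) = -567
Area = |Σ|/2 = 283.5.
Hole:
Σ = (15) + (-15) + (10) + (9) = 19
Area = |Σ|/2 = 9.5.
Net area = 283.5 − 9.5 = 274.

274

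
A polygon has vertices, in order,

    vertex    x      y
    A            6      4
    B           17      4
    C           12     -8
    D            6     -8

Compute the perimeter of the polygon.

42

|AB| = √((11)² + (0)²) = √121 = 11
|BC| = √((-5)² + (-12)²) = √169 = 13
|CD| = √((-6)² + (0)²) = √36 = 6
|DA| = √((0)² + (12)²) = √144 = 12
Perimeter = 11 + 13 + 6 + 12 = 42.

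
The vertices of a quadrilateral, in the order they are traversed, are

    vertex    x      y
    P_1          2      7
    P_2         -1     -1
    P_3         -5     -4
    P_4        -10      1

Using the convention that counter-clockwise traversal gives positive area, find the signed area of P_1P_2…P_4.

-56.5

Σ = (5) + (-1) + (-45) + (-72) = -113
Signed area = Σ/2 = -56.5 (negative ⇒ clockwise traversal).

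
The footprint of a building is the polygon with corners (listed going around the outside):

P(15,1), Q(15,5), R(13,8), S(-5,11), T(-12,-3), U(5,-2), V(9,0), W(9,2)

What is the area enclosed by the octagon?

Apply Gauss's area formula: 2A = Σ (x_i·y_{i+1} − x_{i+1}·y_i), indices taken mod 8.
Σ = (60) + (55) + (183) + (147) + (39) + (18) + (18) + (-21) = 499
Area = |Σ|/2 = 249.5.

249.5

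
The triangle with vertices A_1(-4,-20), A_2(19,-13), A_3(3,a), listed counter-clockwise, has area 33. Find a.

-15

Write out the shoelace sum; only the two edges meeting at A_3 involve a:
2·Area = [(19·a − 3·(-13)) + (3·(-20) − (-4)·a)] + 432
       = 23·a + 411 = 66
⇒ a = -15.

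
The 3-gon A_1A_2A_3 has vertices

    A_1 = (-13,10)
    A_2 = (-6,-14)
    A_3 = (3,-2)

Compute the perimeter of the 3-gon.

60

|A_1A_2| = √((7)² + (-24)²) = √625 = 25
|A_2A_3| = √((9)² + (12)²) = √225 = 15
|A_3A_1| = √((-16)² + (12)²) = √400 = 20
Perimeter = 25 + 15 + 20 = 60.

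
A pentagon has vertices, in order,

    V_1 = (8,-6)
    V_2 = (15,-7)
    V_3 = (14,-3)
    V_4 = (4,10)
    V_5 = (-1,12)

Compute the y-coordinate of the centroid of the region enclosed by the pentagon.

4/3

Apply the surveyor's formula. First the cross-terms c_i = x_i·y_{i+1} − x_{i+1}·y_i:
  34, 53, 152, 58, -90  ⇒  2A = 207, A = 103.5.
Then Σ (y_i + y_{i+1})·c_i = 828, so ȳ = 828 / (6·103.5) = 4/3.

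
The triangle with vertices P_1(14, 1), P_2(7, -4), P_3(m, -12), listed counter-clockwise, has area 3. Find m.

-3

The doubled signed area Σ (x_i y_{i+1} − x_{i+1} y_i) is linear in m.
With m=0 it equals 21; the coefficient of m is 5 (from the two edges through P_3).
So 5·m + 21 = 2·3 = 6 ⇒ m = -3.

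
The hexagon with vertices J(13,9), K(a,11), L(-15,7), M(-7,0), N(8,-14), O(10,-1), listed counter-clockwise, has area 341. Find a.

Write out the shoelace sum; only the two edges meeting at K involve a:
2·Area = [(13·11 − a·9) + (a·7 − (-15)·11)] + 382
       = -2·a + 690 = 682
⇒ a = 4.

4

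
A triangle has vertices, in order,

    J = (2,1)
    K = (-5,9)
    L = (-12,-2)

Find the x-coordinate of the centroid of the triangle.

Apply Gauss's area formula. First the cross-terms c_i = x_i·y_{i+1} − x_{i+1}·y_i:
  23, 118, -8  ⇒  2A = 133, A = 66.5.
Then Σ (x_i + x_{i+1})·c_i = -1995, so x̄ = -1995 / (6·66.5) = -5.

-5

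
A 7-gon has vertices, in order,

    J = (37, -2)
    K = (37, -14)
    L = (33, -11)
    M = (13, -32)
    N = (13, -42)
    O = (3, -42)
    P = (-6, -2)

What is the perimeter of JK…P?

150

|JK| = √((0)² + (-12)²) = √144 = 12
|KL| = √((-4)² + (3)²) = √25 = 5
|LM| = √((-20)² + (-21)²) = √841 = 29
|MN| = √((0)² + (-10)²) = √100 = 10
|NO| = √((-10)² + (0)²) = √100 = 10
|OP| = √((-9)² + (40)²) = √1681 = 41
|PJ| = √((43)² + (0)²) = √1849 = 43
Perimeter = 12 + 5 + 29 + 10 + 10 + 41 + 43 = 150.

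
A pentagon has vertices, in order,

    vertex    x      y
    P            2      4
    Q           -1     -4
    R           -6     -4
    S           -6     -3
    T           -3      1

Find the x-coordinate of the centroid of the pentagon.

-119/59

Apply the shoelace (surveyor's) formula. First the cross-terms c_i = x_i·y_{i+1} − x_{i+1}·y_i:
  -4, -20, -6, -15, -14  ⇒  2A = -59, A = -29.5.
Then Σ (x_i + x_{i+1})·c_i = 357, so x̄ = 357 / (6·(-29.5)) = -119/59.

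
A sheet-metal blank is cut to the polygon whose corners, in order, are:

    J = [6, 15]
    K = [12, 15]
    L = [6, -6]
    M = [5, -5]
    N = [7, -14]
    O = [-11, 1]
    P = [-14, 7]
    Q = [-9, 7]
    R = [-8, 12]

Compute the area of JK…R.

J→K: (6)(15) − (12)(15) = -90
K→L: (12)(-6) − (6)(15) = -162
L→M: (6)(-5) − (5)(-6) = 0
M→N: (5)(-14) − (7)(-5) = -35
N→O: (7)(1) − (-11)(-14) = -147
O→P: (-11)(7) − (-14)(1) = -63
P→Q: (-14)(7) − (-9)(7) = -35
Q→R: (-9)(12) − (-8)(7) = -52
R→J: (-8)(15) − (6)(12) = -192
Σ = -776
Area = |Σ|/2 = 388.

388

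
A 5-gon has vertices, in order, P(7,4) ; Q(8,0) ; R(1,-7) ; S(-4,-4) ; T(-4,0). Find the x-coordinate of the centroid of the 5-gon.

101/57

Apply the shoelace (surveyor's) formula. First the cross-terms c_i = x_i·y_{i+1} − x_{i+1}·y_i:
  -32, -56, -32, -16, -16  ⇒  2A = -152, A = -76.
Then Σ (x_i + x_{i+1})·c_i = -808, so x̄ = -808 / (6·(-76)) = 101/57.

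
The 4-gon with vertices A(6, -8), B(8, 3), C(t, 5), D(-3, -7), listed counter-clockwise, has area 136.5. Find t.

-7

Write out the shoelace sum; only the two edges meeting at C involve t:
2·Area = [(8·5 − t·3) + (t·(-7) − (-3)·5)] + 148
       = -10·t + 203 = 273
⇒ t = -7.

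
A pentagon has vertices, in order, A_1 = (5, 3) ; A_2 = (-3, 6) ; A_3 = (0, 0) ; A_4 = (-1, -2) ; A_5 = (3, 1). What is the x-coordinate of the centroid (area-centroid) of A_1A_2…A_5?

Apply the surveyor's formula. First the cross-terms c_i = x_i·y_{i+1} − x_{i+1}·y_i:
  39, 0, 0, 5, 4  ⇒  2A = 48, A = 24.
Then Σ (x_i + x_{i+1})·c_i = 120, so x̄ = 120 / (6·24) = 5/6.

5/6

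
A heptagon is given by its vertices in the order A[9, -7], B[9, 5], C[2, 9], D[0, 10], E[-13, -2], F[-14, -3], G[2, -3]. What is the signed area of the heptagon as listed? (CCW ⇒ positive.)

Apply the shoelace formula: 2A = Σ (x_i·y_{i+1} − x_{i+1}·y_i), indices taken mod 7.
Cross-terms: 108, 71, 20, 130, 11, 48, 13  ⇒  Σ = 401
Signed area = Σ/2 = 200.5 (positive ⇒ counter-clockwise traversal).

200.5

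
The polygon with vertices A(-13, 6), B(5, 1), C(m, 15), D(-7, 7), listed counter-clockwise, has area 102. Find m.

Write out the shoelace sum; only the two edges meeting at C involve m:
2·Area = [(5·15 − m·1) + (m·7 − (-7)·15)] + 6
       = 6·m + 186 = 204
⇒ m = 3.

3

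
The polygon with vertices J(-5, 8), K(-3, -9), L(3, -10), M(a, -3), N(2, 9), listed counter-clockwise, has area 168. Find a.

Write out the shoelace sum; only the two edges meeting at M involve a:
2·Area = [(3·(-3) − a·(-10)) + (a·9 − 2·(-3))] + 187
       = 19·a + 184 = 336
⇒ a = 8.

8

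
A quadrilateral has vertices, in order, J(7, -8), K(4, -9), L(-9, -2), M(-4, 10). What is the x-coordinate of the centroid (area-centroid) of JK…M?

-79/48

Apply the shoelace (surveyor's) formula. First the cross-terms c_i = x_i·y_{i+1} − x_{i+1}·y_i:
  -31, -89, -98, -38  ⇒  2A = -256, A = -128.
Then Σ (x_i + x_{i+1})·c_i = 1264, so x̄ = 1264 / (6·(-128)) = -79/48.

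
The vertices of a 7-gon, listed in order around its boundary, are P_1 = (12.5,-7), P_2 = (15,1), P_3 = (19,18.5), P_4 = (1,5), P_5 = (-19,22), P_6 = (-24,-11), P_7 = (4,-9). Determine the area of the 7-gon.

Apply the shoelace (surveyor's) formula: 2A = Σ (x_i·y_{i+1} − x_{i+1}·y_i), indices taken mod 7.
Σ = (117.5) + (258.5) + (76.5) + (117) + (737) + (260) + (84.5) = 1651
Area = |Σ|/2 = 825.5.

825.5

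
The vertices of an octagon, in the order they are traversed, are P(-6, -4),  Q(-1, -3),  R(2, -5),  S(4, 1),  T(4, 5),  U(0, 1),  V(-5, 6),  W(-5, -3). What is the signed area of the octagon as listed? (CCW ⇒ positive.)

59.5

Apply the shoelace formula: 2A = Σ (x_i·y_{i+1} − x_{i+1}·y_i), indices taken mod 8.
Σ = (14) + (11) + (22) + (16) + (4) + (5) + (45) + (2) = 119
Signed area = Σ/2 = 59.5 (positive ⇒ counter-clockwise traversal).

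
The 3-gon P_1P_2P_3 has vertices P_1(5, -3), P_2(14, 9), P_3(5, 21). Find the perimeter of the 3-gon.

54

|P_1P_2| = √((9)² + (12)²) = √225 = 15
|P_2P_3| = √((-9)² + (12)²) = √225 = 15
|P_3P_1| = √((0)² + (-24)²) = √576 = 24
Perimeter = 15 + 15 + 24 = 54.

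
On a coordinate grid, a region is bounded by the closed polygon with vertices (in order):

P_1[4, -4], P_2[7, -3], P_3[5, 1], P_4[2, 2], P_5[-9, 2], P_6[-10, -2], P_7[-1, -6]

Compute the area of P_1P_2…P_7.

Σ = (16) + (22) + (8) + (22) + (38) + (58) + (28) = 192
Area = |Σ|/2 = 96.

96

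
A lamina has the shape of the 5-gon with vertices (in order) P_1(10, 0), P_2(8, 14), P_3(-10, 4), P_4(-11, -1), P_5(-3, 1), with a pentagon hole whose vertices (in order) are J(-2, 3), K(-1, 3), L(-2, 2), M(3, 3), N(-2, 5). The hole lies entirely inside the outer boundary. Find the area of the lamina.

Outer boundary:
Apply the surveyor's formula: 2A = Σ (x_i·y_{i+1} − x_{i+1}·y_i), indices taken mod 5.
Σ = (140) + (172) + (54) + (-14) + (-10) = 342
Area = |Σ|/2 = 171.
Hole:
Cross-terms: -3, 4, -12, 21, 4  ⇒  Σ = 14
Area = |Σ|/2 = 7.
Net area = 171 − 7 = 164.

164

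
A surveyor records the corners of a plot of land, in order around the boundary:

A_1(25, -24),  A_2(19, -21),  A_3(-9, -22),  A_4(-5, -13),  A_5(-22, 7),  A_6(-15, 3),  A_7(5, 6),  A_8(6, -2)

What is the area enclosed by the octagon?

598

Σ = (-69) + (-607) + (7) + (-321) + (39) + (-105) + (-46) + (-94) = -1196
Area = |Σ|/2 = 598.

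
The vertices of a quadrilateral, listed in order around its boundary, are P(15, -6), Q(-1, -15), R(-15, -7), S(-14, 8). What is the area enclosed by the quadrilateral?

351.5

Σ = (-231) + (-218) + (-218) + (-36) = -703
Area = |Σ|/2 = 351.5.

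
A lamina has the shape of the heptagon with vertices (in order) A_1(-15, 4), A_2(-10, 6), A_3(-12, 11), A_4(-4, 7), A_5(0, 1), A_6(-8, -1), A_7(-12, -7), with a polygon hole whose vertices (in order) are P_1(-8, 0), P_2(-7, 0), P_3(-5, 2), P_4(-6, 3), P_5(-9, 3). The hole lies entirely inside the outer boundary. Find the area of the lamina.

108.5

Outer boundary:
Apply the surveyor's formula: 2A = Σ (x_i·y_{i+1} − x_{i+1}·y_i), indices taken mod 7.
Σ = (-50) + (-38) + (-40) + (-4) + (8) + (44) + (-153) = -233
Area = |Σ|/2 = 116.5.
Hole:
P_1→P_2: (-8)(0) − (-7)(0) = 0
P_2→P_3: (-7)(2) − (-5)(0) = -14
P_3→P_4: (-5)(3) − (-6)(2) = -3
P_4→P_5: (-6)(3) − (-9)(3) = 9
P_5→P_1: (-9)(0) − (-8)(3) = 24
Σ = 16
Area = |Σ|/2 = 8.
Net area = 116.5 − 8 = 108.5.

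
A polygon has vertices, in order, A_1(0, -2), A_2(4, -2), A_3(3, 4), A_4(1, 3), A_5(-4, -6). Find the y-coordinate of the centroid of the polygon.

-5/21

Apply the shoelace formula. First the cross-terms c_i = x_i·y_{i+1} − x_{i+1}·y_i:
  8, 22, 5, 6, 8  ⇒  2A = 49, A = 24.5.
Then Σ (y_i + y_{i+1})·c_i = -35, so ȳ = -35 / (6·24.5) = -5/21.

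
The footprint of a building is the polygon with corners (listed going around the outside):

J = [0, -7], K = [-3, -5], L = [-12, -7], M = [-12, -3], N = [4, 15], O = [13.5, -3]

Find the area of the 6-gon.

292.5

Apply Gauss's area formula: 2A = Σ (x_i·y_{i+1} − x_{i+1}·y_i), indices taken mod 6.
Σ = (-21) + (-39) + (-48) + (-168) + (-214.5) + (-94.5) = -585
Area = |Σ|/2 = 292.5.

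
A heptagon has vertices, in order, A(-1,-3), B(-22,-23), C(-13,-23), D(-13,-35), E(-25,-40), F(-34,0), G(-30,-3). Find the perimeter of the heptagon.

|AB| = √((-21)² + (-20)²) = √841 = 29
|BC| = √((9)² + (0)²) = √81 = 9
|CD| = √((0)² + (-12)²) = √144 = 12
|DE| = √((-12)² + (-5)²) = √169 = 13
|EF| = √((-9)² + (40)²) = √1681 = 41
|FG| = √((4)² + (-3)²) = √25 = 5
|GA| = √((29)² + (0)²) = √841 = 29
Perimeter = 29 + 9 + 12 + 13 + 41 + 5 + 29 = 138.

138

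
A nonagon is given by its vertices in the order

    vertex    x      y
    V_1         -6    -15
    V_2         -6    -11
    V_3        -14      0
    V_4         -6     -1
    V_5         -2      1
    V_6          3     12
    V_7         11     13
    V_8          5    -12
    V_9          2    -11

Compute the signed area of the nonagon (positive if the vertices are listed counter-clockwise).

-308

Apply the shoelace (surveyor's) formula: 2A = Σ (x_i·y_{i+1} − x_{i+1}·y_i), indices taken mod 9.
Σ = (-24) + (-154) + (14) + (-8) + (-27) + (-93) + (-197) + (-31) + (-96) = -616
Signed area = Σ/2 = -308 (negative ⇒ clockwise traversal).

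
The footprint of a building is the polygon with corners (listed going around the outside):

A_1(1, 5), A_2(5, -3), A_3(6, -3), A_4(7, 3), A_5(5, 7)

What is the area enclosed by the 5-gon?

33

A_1→A_2: (1)(-3) − (5)(5) = -28
A_2→A_3: (5)(-3) − (6)(-3) = 3
A_3→A_4: (6)(3) − (7)(-3) = 39
A_4→A_5: (7)(7) − (5)(3) = 34
A_5→A_1: (5)(5) − (1)(7) = 18
Σ = 66
Area = |Σ|/2 = 33.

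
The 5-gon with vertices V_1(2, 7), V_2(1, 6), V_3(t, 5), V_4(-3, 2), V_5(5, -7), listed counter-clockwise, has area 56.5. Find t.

Write out the shoelace sum; only the two edges meeting at V_3 involve t:
2·Area = [(1·5 − t·6) + (t·2 − (-3)·5)] + 65
       = -4·t + 85 = 113
⇒ t = -7.

-7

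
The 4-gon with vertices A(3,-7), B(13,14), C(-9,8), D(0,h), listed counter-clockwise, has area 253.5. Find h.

Write out the shoelace sum; only the two edges meeting at D involve h:
2·Area = [((-9)·h − 0·8) + (0·(-7) − 3·h)] + 363
       = -12·h + 363 = 507
⇒ h = -12.

-12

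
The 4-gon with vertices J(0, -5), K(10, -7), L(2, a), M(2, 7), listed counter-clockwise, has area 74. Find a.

The doubled signed area Σ (x_i y_{i+1} − x_{i+1} y_i) is linear in a.
With a=0 it equals 68; the coefficient of a is 8 (from the two edges through L).
So 8·a + 68 = 2·74 = 148 ⇒ a = 10.

10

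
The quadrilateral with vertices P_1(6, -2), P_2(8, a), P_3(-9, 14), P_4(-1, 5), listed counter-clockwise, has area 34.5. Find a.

Write out the shoelace sum; only the two edges meeting at P_2 involve a:
2·Area = [(6·a − 8·(-2)) + (8·14 − (-9)·a)] + -59
       = 15·a + 69 = 69
⇒ a = 0.

0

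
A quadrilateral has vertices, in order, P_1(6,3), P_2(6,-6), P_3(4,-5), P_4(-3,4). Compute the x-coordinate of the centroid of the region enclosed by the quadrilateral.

403/138

Apply Gauss's area formula. First the cross-terms c_i = x_i·y_{i+1} − x_{i+1}·y_i:
  -54, -6, 1, -33  ⇒  2A = -92, A = -46.
Then Σ (x_i + x_{i+1})·c_i = -806, so x̄ = -806 / (6·(-46)) = 403/138.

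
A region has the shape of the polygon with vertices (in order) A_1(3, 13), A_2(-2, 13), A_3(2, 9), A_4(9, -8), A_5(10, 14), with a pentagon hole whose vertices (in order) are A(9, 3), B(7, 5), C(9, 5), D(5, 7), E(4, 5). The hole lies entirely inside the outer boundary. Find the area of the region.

Outer boundary:
Apply the shoelace (surveyor's) formula: 2A = Σ (x_i·y_{i+1} − x_{i+1}·y_i), indices taken mod 5.
Σ = (65) + (-44) + (-97) + (206) + (88) = 218
Area = |Σ|/2 = 109.
Hole:
Apply Gauss's area formula: 2A = Σ (x_i·y_{i+1} − x_{i+1}·y_i), indices taken mod 5.
Cross-terms: 24, -10, 38, -3, -33  ⇒  Σ = 16
Area = |Σ|/2 = 8.
Net area = 109 − 8 = 101.

101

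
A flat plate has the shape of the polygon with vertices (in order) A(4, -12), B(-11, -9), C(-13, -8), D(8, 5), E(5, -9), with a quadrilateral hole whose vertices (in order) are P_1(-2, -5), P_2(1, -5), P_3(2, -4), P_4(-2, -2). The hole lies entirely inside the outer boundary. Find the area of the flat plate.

152

Outer boundary:
Apply the shoelace (surveyor's) formula: 2A = Σ (x_i·y_{i+1} − x_{i+1}·y_i), indices taken mod 5.
Cross-terms: -168, -29, -1, -97, -24  ⇒  Σ = -319
Area = |Σ|/2 = 159.5.
Hole:
Apply the shoelace (surveyor's) formula: 2A = Σ (x_i·y_{i+1} − x_{i+1}·y_i), indices taken mod 4.
Σ = (15) + (6) + (-12) + (6) = 15
Area = |Σ|/2 = 7.5.
Net area = 159.5 − 7.5 = 152.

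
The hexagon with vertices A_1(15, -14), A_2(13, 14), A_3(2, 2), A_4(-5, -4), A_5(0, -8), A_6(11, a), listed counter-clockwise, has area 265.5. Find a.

The doubled signed area Σ (x_i y_{i+1} − x_{i+1} y_i) is linear in a.
With a=0 it equals 366; the coefficient of a is -15 (from the two edges through A_6).
So -15·a + 366 = 2·265.5 = 531 ⇒ a = -11.

-11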